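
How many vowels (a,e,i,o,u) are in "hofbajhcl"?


Input: hofbajhcl
Checking each character:
  'h' at position 0: consonant
  'o' at position 1: vowel (running total: 1)
  'f' at position 2: consonant
  'b' at position 3: consonant
  'a' at position 4: vowel (running total: 2)
  'j' at position 5: consonant
  'h' at position 6: consonant
  'c' at position 7: consonant
  'l' at position 8: consonant
Total vowels: 2

2


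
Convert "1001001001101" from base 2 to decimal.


Input: "1001001001101" in base 2
Positional expansion:
  Digit '1' (value 1) x 2^12 = 4096
  Digit '0' (value 0) x 2^11 = 0
  Digit '0' (value 0) x 2^10 = 0
  Digit '1' (value 1) x 2^9 = 512
  Digit '0' (value 0) x 2^8 = 0
  Digit '0' (value 0) x 2^7 = 0
  Digit '1' (value 1) x 2^6 = 64
  Digit '0' (value 0) x 2^5 = 0
  Digit '0' (value 0) x 2^4 = 0
  Digit '1' (value 1) x 2^3 = 8
  Digit '1' (value 1) x 2^2 = 4
  Digit '0' (value 0) x 2^1 = 0
  Digit '1' (value 1) x 2^0 = 1
Sum = 4685

4685


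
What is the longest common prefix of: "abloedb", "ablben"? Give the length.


Words: abloedb, ablben
  Position 0: all 'a' => match
  Position 1: all 'b' => match
  Position 2: all 'l' => match
  Position 3: ('o', 'b') => mismatch, stop
LCP = "abl" (length 3)

3


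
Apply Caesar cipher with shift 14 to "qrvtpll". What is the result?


Caesar cipher: shift "qrvtpll" by 14
  'q' (pos 16) + 14 = pos 4 = 'e'
  'r' (pos 17) + 14 = pos 5 = 'f'
  'v' (pos 21) + 14 = pos 9 = 'j'
  't' (pos 19) + 14 = pos 7 = 'h'
  'p' (pos 15) + 14 = pos 3 = 'd'
  'l' (pos 11) + 14 = pos 25 = 'z'
  'l' (pos 11) + 14 = pos 25 = 'z'
Result: efjhdzz

efjhdzz


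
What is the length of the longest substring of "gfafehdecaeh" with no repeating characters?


Input: "gfafehdecaeh"
Sliding window (track last position of each char):
  Position 0 ('g'): window [0,0] length 1 -- new best
  Position 1 ('f'): window [0,1] length 2 -- new best
  Position 2 ('a'): window [0,2] length 3 -- new best
  Position 3 ('f'): repeat (last at 1), move window start to 2
  Position 3 ('f'): window [2,3] length 2
  Position 4 ('e'): window [2,4] length 3
  Position 5 ('h'): window [2,5] length 4 -- new best
  Position 6 ('d'): window [2,6] length 5 -- new best
  Position 7 ('e'): repeat (last at 4), move window start to 5
  Position 7 ('e'): window [5,7] length 3
  Position 8 ('c'): window [5,8] length 4
  Position 9 ('a'): window [5,9] length 5
  Position 10 ('e'): repeat (last at 7), move window start to 8
  Position 10 ('e'): window [8,10] length 3
  Position 11 ('h'): window [8,11] length 4
Longest substring with no repeats: "afehd" with length 5

5


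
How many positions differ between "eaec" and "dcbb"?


Comparing "eaec" and "dcbb" position by position:
  Position 0: 'e' vs 'd' => DIFFER
  Position 1: 'a' vs 'c' => DIFFER
  Position 2: 'e' vs 'b' => DIFFER
  Position 3: 'c' vs 'b' => DIFFER
Positions that differ: 4

4


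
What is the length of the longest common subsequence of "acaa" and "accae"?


LCS of "acaa" and "accae"
DP table:
           a    c    c    a    e
      0    0    0    0    0    0
  a   0    1    1    1    1    1
  c   0    1    2    2    2    2
  a   0    1    2    2    3    3
  a   0    1    2    2    3    3
LCS length = dp[4][5] = 3

3


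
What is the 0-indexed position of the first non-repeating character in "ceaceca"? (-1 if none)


Input: ceaceca
Character frequencies:
  'a': 2
  'c': 3
  'e': 2
Scanning left to right for freq == 1:
  Position 0 ('c'): freq=3, skip
  Position 1 ('e'): freq=2, skip
  Position 2 ('a'): freq=2, skip
  Position 3 ('c'): freq=3, skip
  Position 4 ('e'): freq=2, skip
  Position 5 ('c'): freq=3, skip
  Position 6 ('a'): freq=2, skip
  No unique character found => answer = -1

-1


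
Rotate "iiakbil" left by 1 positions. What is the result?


Input: "iiakbil", rotate left by 1
First 1 characters: "i"
Remaining characters: "iakbil"
Concatenate remaining + first: "iakbil" + "i" = "iakbili"

iakbili


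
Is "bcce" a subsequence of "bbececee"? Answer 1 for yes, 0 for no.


Check if "bcce" is a subsequence of "bbececee"
Greedy scan:
  Position 0 ('b'): matches sub[0] = 'b'
  Position 1 ('b'): no match needed
  Position 2 ('e'): no match needed
  Position 3 ('c'): matches sub[1] = 'c'
  Position 4 ('e'): no match needed
  Position 5 ('c'): matches sub[2] = 'c'
  Position 6 ('e'): matches sub[3] = 'e'
  Position 7 ('e'): no match needed
All 4 characters matched => is a subsequence

1


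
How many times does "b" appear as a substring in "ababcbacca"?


Searching for "b" in "ababcbacca"
Scanning each position:
  Position 0: "a" => no
  Position 1: "b" => MATCH
  Position 2: "a" => no
  Position 3: "b" => MATCH
  Position 4: "c" => no
  Position 5: "b" => MATCH
  Position 6: "a" => no
  Position 7: "c" => no
  Position 8: "c" => no
  Position 9: "a" => no
Total occurrences: 3

3


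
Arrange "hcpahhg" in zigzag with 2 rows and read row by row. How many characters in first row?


Zigzag "hcpahhg" into 2 rows:
Placing characters:
  'h' => row 0
  'c' => row 1
  'p' => row 0
  'a' => row 1
  'h' => row 0
  'h' => row 1
  'g' => row 0
Rows:
  Row 0: "hphg"
  Row 1: "cah"
First row length: 4

4


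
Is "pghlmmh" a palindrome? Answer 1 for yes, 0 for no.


Input: pghlmmh
Reversed: hmmlhgp
  Compare pos 0 ('p') with pos 6 ('h'): MISMATCH
  Compare pos 1 ('g') with pos 5 ('m'): MISMATCH
  Compare pos 2 ('h') with pos 4 ('m'): MISMATCH
Result: not a palindrome

0


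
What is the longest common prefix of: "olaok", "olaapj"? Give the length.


Words: olaok, olaapj
  Position 0: all 'o' => match
  Position 1: all 'l' => match
  Position 2: all 'a' => match
  Position 3: ('o', 'a') => mismatch, stop
LCP = "ola" (length 3)

3


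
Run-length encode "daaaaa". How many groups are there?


Input: daaaaa
Scanning for consecutive runs:
  Group 1: 'd' x 1 (positions 0-0)
  Group 2: 'a' x 5 (positions 1-5)
Total groups: 2

2


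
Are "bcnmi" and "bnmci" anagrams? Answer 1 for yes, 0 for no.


Strings: "bcnmi", "bnmci"
Sorted first:  bcimn
Sorted second: bcimn
Sorted forms match => anagrams

1


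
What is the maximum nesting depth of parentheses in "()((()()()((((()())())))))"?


Input: "()((()()()((((()())())))))"
Tracking depth:
  Position 0 '(': depth becomes 1
  Position 1 ')': depth becomes 0
  Position 2 '(': depth becomes 1
  Position 3 '(': depth becomes 2
  Position 4 '(': depth becomes 3
  Position 5 ')': depth becomes 2
  Position 6 '(': depth becomes 3
  Position 7 ')': depth becomes 2
  Position 8 '(': depth becomes 3
  Position 9 ')': depth becomes 2
  Position 10 '(': depth becomes 3
  Position 11 '(': depth becomes 4
  Position 12 '(': depth becomes 5
  Position 13 '(': depth becomes 6
  Position 14 '(': depth becomes 7
  Position 15 ')': depth becomes 6
  Position 16 '(': depth becomes 7
  Position 17 ')': depth becomes 6
  Position 18 ')': depth becomes 5
  Position 19 '(': depth becomes 6
  Position 20 ')': depth becomes 5
  Position 21 ')': depth becomes 4
  Position 22 ')': depth becomes 3
  Position 23 ')': depth becomes 2
  Position 24 ')': depth becomes 1
  Position 25 ')': depth becomes 0
Maximum depth reached: 7

7


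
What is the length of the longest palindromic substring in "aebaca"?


Input: "aebaca"
Checking substrings for palindromes:
  [3:6] "aca" (len 3) => palindrome
Longest palindromic substring: "aca" with length 3

3


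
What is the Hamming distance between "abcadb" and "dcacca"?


Comparing "abcadb" and "dcacca" position by position:
  Position 0: 'a' vs 'd' => differ
  Position 1: 'b' vs 'c' => differ
  Position 2: 'c' vs 'a' => differ
  Position 3: 'a' vs 'c' => differ
  Position 4: 'd' vs 'c' => differ
  Position 5: 'b' vs 'a' => differ
Total differences (Hamming distance): 6

6


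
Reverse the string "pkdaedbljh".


Input: pkdaedbljh
Reading characters right to left:
  Position 9: 'h'
  Position 8: 'j'
  Position 7: 'l'
  Position 6: 'b'
  Position 5: 'd'
  Position 4: 'e'
  Position 3: 'a'
  Position 2: 'd'
  Position 1: 'k'
  Position 0: 'p'
Reversed: hjlbdeadkp

hjlbdeadkp


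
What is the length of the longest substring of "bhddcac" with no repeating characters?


Input: "bhddcac"
Sliding window (track last position of each char):
  Position 0 ('b'): window [0,0] length 1 -- new best
  Position 1 ('h'): window [0,1] length 2 -- new best
  Position 2 ('d'): window [0,2] length 3 -- new best
  Position 3 ('d'): repeat (last at 2), move window start to 3
  Position 3 ('d'): window [3,3] length 1
  Position 4 ('c'): window [3,4] length 2
  Position 5 ('a'): window [3,5] length 3
  Position 6 ('c'): repeat (last at 4), move window start to 5
  Position 6 ('c'): window [5,6] length 2
Longest substring with no repeats: "bhd" with length 3

3


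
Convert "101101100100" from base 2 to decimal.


Input: "101101100100" in base 2
Positional expansion:
  Digit '1' (value 1) x 2^11 = 2048
  Digit '0' (value 0) x 2^10 = 0
  Digit '1' (value 1) x 2^9 = 512
  Digit '1' (value 1) x 2^8 = 256
  Digit '0' (value 0) x 2^7 = 0
  Digit '1' (value 1) x 2^6 = 64
  Digit '1' (value 1) x 2^5 = 32
  Digit '0' (value 0) x 2^4 = 0
  Digit '0' (value 0) x 2^3 = 0
  Digit '1' (value 1) x 2^2 = 4
  Digit '0' (value 0) x 2^1 = 0
  Digit '0' (value 0) x 2^0 = 0
Sum = 2916

2916


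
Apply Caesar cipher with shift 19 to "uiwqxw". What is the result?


Caesar cipher: shift "uiwqxw" by 19
  'u' (pos 20) + 19 = pos 13 = 'n'
  'i' (pos 8) + 19 = pos 1 = 'b'
  'w' (pos 22) + 19 = pos 15 = 'p'
  'q' (pos 16) + 19 = pos 9 = 'j'
  'x' (pos 23) + 19 = pos 16 = 'q'
  'w' (pos 22) + 19 = pos 15 = 'p'
Result: nbpjqp

nbpjqp


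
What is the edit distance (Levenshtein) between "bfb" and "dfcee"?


Computing edit distance: "bfb" -> "dfcee"
DP table:
           d    f    c    e    e
      0    1    2    3    4    5
  b   1    1    2    3    4    5
  f   2    2    1    2    3    4
  b   3    3    2    2    3    4
Edit distance = dp[3][5] = 4

4


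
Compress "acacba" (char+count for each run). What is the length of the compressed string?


Input: acacba
Runs:
  'a' x 1 => "a1"
  'c' x 1 => "c1"
  'a' x 1 => "a1"
  'c' x 1 => "c1"
  'b' x 1 => "b1"
  'a' x 1 => "a1"
Compressed: "a1c1a1c1b1a1"
Compressed length: 12

12


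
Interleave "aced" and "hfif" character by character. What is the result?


Interleaving "aced" and "hfif":
  Position 0: 'a' from first, 'h' from second => "ah"
  Position 1: 'c' from first, 'f' from second => "cf"
  Position 2: 'e' from first, 'i' from second => "ei"
  Position 3: 'd' from first, 'f' from second => "df"
Result: ahcfeidf

ahcfeidf


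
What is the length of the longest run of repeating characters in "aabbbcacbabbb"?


Input: "aabbbcacbabbb"
Scanning for longest run:
  Position 1 ('a'): continues run of 'a', length=2
  Position 2 ('b'): new char, reset run to 1
  Position 3 ('b'): continues run of 'b', length=2
  Position 4 ('b'): continues run of 'b', length=3
  Position 5 ('c'): new char, reset run to 1
  Position 6 ('a'): new char, reset run to 1
  Position 7 ('c'): new char, reset run to 1
  Position 8 ('b'): new char, reset run to 1
  Position 9 ('a'): new char, reset run to 1
  Position 10 ('b'): new char, reset run to 1
  Position 11 ('b'): continues run of 'b', length=2
  Position 12 ('b'): continues run of 'b', length=3
Longest run: 'b' with length 3

3


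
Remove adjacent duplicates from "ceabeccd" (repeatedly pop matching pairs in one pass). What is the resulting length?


Input: ceabeccd
Stack-based adjacent duplicate removal:
  Read 'c': push. Stack: c
  Read 'e': push. Stack: ce
  Read 'a': push. Stack: cea
  Read 'b': push. Stack: ceab
  Read 'e': push. Stack: ceabe
  Read 'c': push. Stack: ceabec
  Read 'c': matches stack top 'c' => pop. Stack: ceabe
  Read 'd': push. Stack: ceabed
Final stack: "ceabed" (length 6)

6


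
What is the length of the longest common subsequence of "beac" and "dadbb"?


LCS of "beac" and "dadbb"
DP table:
           d    a    d    b    b
      0    0    0    0    0    0
  b   0    0    0    0    1    1
  e   0    0    0    0    1    1
  a   0    0    1    1    1    1
  c   0    0    1    1    1    1
LCS length = dp[4][5] = 1

1


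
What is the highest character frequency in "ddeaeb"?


Input: ddeaeb
Character counts:
  'a': 1
  'b': 1
  'd': 2
  'e': 2
Maximum frequency: 2

2


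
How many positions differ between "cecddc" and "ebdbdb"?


Comparing "cecddc" and "ebdbdb" position by position:
  Position 0: 'c' vs 'e' => DIFFER
  Position 1: 'e' vs 'b' => DIFFER
  Position 2: 'c' vs 'd' => DIFFER
  Position 3: 'd' vs 'b' => DIFFER
  Position 4: 'd' vs 'd' => same
  Position 5: 'c' vs 'b' => DIFFER
Positions that differ: 5

5


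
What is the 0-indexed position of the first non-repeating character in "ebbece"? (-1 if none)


Input: ebbece
Character frequencies:
  'b': 2
  'c': 1
  'e': 3
Scanning left to right for freq == 1:
  Position 0 ('e'): freq=3, skip
  Position 1 ('b'): freq=2, skip
  Position 2 ('b'): freq=2, skip
  Position 3 ('e'): freq=3, skip
  Position 4 ('c'): unique! => answer = 4

4


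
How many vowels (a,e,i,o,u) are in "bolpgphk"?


Input: bolpgphk
Checking each character:
  'b' at position 0: consonant
  'o' at position 1: vowel (running total: 1)
  'l' at position 2: consonant
  'p' at position 3: consonant
  'g' at position 4: consonant
  'p' at position 5: consonant
  'h' at position 6: consonant
  'k' at position 7: consonant
Total vowels: 1

1


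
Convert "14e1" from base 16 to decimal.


Input: "14e1" in base 16
Positional expansion:
  Digit '1' (value 1) x 16^3 = 4096
  Digit '4' (value 4) x 16^2 = 1024
  Digit 'e' (value 14) x 16^1 = 224
  Digit '1' (value 1) x 16^0 = 1
Sum = 5345

5345


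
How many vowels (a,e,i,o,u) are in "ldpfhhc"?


Input: ldpfhhc
Checking each character:
  'l' at position 0: consonant
  'd' at position 1: consonant
  'p' at position 2: consonant
  'f' at position 3: consonant
  'h' at position 4: consonant
  'h' at position 5: consonant
  'c' at position 6: consonant
Total vowels: 0

0


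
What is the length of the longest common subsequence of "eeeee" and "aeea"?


LCS of "eeeee" and "aeea"
DP table:
           a    e    e    a
      0    0    0    0    0
  e   0    0    1    1    1
  e   0    0    1    2    2
  e   0    0    1    2    2
  e   0    0    1    2    2
  e   0    0    1    2    2
LCS length = dp[5][4] = 2

2


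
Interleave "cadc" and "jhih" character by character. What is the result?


Interleaving "cadc" and "jhih":
  Position 0: 'c' from first, 'j' from second => "cj"
  Position 1: 'a' from first, 'h' from second => "ah"
  Position 2: 'd' from first, 'i' from second => "di"
  Position 3: 'c' from first, 'h' from second => "ch"
Result: cjahdich

cjahdich


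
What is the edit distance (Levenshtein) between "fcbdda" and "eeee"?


Computing edit distance: "fcbdda" -> "eeee"
DP table:
           e    e    e    e
      0    1    2    3    4
  f   1    1    2    3    4
  c   2    2    2    3    4
  b   3    3    3    3    4
  d   4    4    4    4    4
  d   5    5    5    5    5
  a   6    6    6    6    6
Edit distance = dp[6][4] = 6

6


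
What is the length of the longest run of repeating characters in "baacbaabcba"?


Input: "baacbaabcba"
Scanning for longest run:
  Position 1 ('a'): new char, reset run to 1
  Position 2 ('a'): continues run of 'a', length=2
  Position 3 ('c'): new char, reset run to 1
  Position 4 ('b'): new char, reset run to 1
  Position 5 ('a'): new char, reset run to 1
  Position 6 ('a'): continues run of 'a', length=2
  Position 7 ('b'): new char, reset run to 1
  Position 8 ('c'): new char, reset run to 1
  Position 9 ('b'): new char, reset run to 1
  Position 10 ('a'): new char, reset run to 1
Longest run: 'a' with length 2

2


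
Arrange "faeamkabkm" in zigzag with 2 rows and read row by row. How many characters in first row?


Zigzag "faeamkabkm" into 2 rows:
Placing characters:
  'f' => row 0
  'a' => row 1
  'e' => row 0
  'a' => row 1
  'm' => row 0
  'k' => row 1
  'a' => row 0
  'b' => row 1
  'k' => row 0
  'm' => row 1
Rows:
  Row 0: "femak"
  Row 1: "aakbm"
First row length: 5

5


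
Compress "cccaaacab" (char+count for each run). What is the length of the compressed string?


Input: cccaaacab
Runs:
  'c' x 3 => "c3"
  'a' x 3 => "a3"
  'c' x 1 => "c1"
  'a' x 1 => "a1"
  'b' x 1 => "b1"
Compressed: "c3a3c1a1b1"
Compressed length: 10

10


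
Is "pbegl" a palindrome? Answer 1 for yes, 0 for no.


Input: pbegl
Reversed: lgebp
  Compare pos 0 ('p') with pos 4 ('l'): MISMATCH
  Compare pos 1 ('b') with pos 3 ('g'): MISMATCH
Result: not a palindrome

0


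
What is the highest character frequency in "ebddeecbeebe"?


Input: ebddeecbeebe
Character counts:
  'b': 3
  'c': 1
  'd': 2
  'e': 6
Maximum frequency: 6

6


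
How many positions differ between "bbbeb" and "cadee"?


Comparing "bbbeb" and "cadee" position by position:
  Position 0: 'b' vs 'c' => DIFFER
  Position 1: 'b' vs 'a' => DIFFER
  Position 2: 'b' vs 'd' => DIFFER
  Position 3: 'e' vs 'e' => same
  Position 4: 'b' vs 'e' => DIFFER
Positions that differ: 4

4


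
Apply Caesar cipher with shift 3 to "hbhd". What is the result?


Caesar cipher: shift "hbhd" by 3
  'h' (pos 7) + 3 = pos 10 = 'k'
  'b' (pos 1) + 3 = pos 4 = 'e'
  'h' (pos 7) + 3 = pos 10 = 'k'
  'd' (pos 3) + 3 = pos 6 = 'g'
Result: kekg

kekg


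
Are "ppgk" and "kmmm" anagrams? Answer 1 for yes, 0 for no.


Strings: "ppgk", "kmmm"
Sorted first:  gkpp
Sorted second: kmmm
Differ at position 0: 'g' vs 'k' => not anagrams

0


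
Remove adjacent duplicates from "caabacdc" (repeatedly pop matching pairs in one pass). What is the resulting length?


Input: caabacdc
Stack-based adjacent duplicate removal:
  Read 'c': push. Stack: c
  Read 'a': push. Stack: ca
  Read 'a': matches stack top 'a' => pop. Stack: c
  Read 'b': push. Stack: cb
  Read 'a': push. Stack: cba
  Read 'c': push. Stack: cbac
  Read 'd': push. Stack: cbacd
  Read 'c': push. Stack: cbacdc
Final stack: "cbacdc" (length 6)

6


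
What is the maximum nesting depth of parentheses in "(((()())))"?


Input: "(((()())))"
Tracking depth:
  Position 0 '(': depth becomes 1
  Position 1 '(': depth becomes 2
  Position 2 '(': depth becomes 3
  Position 3 '(': depth becomes 4
  Position 4 ')': depth becomes 3
  Position 5 '(': depth becomes 4
  Position 6 ')': depth becomes 3
  Position 7 ')': depth becomes 2
  Position 8 ')': depth becomes 1
  Position 9 ')': depth becomes 0
Maximum depth reached: 4

4


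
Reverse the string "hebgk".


Input: hebgk
Reading characters right to left:
  Position 4: 'k'
  Position 3: 'g'
  Position 2: 'b'
  Position 1: 'e'
  Position 0: 'h'
Reversed: kgbeh

kgbeh


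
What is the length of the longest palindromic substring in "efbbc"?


Input: "efbbc"
Checking substrings for palindromes:
  [2:4] "bb" (len 2) => palindrome
Longest palindromic substring: "bb" with length 2

2


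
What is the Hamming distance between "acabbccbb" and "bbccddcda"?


Comparing "acabbccbb" and "bbccddcda" position by position:
  Position 0: 'a' vs 'b' => differ
  Position 1: 'c' vs 'b' => differ
  Position 2: 'a' vs 'c' => differ
  Position 3: 'b' vs 'c' => differ
  Position 4: 'b' vs 'd' => differ
  Position 5: 'c' vs 'd' => differ
  Position 6: 'c' vs 'c' => same
  Position 7: 'b' vs 'd' => differ
  Position 8: 'b' vs 'a' => differ
Total differences (Hamming distance): 8

8


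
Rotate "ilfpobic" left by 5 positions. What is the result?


Input: "ilfpobic", rotate left by 5
First 5 characters: "ilfpo"
Remaining characters: "bic"
Concatenate remaining + first: "bic" + "ilfpo" = "bicilfpo"

bicilfpo


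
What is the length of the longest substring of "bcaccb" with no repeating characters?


Input: "bcaccb"
Sliding window (track last position of each char):
  Position 0 ('b'): window [0,0] length 1 -- new best
  Position 1 ('c'): window [0,1] length 2 -- new best
  Position 2 ('a'): window [0,2] length 3 -- new best
  Position 3 ('c'): repeat (last at 1), move window start to 2
  Position 3 ('c'): window [2,3] length 2
  Position 4 ('c'): repeat (last at 3), move window start to 4
  Position 4 ('c'): window [4,4] length 1
  Position 5 ('b'): window [4,5] length 2
Longest substring with no repeats: "bca" with length 3

3


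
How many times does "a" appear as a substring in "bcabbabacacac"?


Searching for "a" in "bcabbabacacac"
Scanning each position:
  Position 0: "b" => no
  Position 1: "c" => no
  Position 2: "a" => MATCH
  Position 3: "b" => no
  Position 4: "b" => no
  Position 5: "a" => MATCH
  Position 6: "b" => no
  Position 7: "a" => MATCH
  Position 8: "c" => no
  Position 9: "a" => MATCH
  Position 10: "c" => no
  Position 11: "a" => MATCH
  Position 12: "c" => no
Total occurrences: 5

5


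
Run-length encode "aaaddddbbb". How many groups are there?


Input: aaaddddbbb
Scanning for consecutive runs:
  Group 1: 'a' x 3 (positions 0-2)
  Group 2: 'd' x 4 (positions 3-6)
  Group 3: 'b' x 3 (positions 7-9)
Total groups: 3

3


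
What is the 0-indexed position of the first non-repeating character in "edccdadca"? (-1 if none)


Input: edccdadca
Character frequencies:
  'a': 2
  'c': 3
  'd': 3
  'e': 1
Scanning left to right for freq == 1:
  Position 0 ('e'): unique! => answer = 0

0


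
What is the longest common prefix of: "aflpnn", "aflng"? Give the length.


Words: aflpnn, aflng
  Position 0: all 'a' => match
  Position 1: all 'f' => match
  Position 2: all 'l' => match
  Position 3: ('p', 'n') => mismatch, stop
LCP = "afl" (length 3)

3


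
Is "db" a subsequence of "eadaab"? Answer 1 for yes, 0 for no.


Check if "db" is a subsequence of "eadaab"
Greedy scan:
  Position 0 ('e'): no match needed
  Position 1 ('a'): no match needed
  Position 2 ('d'): matches sub[0] = 'd'
  Position 3 ('a'): no match needed
  Position 4 ('a'): no match needed
  Position 5 ('b'): matches sub[1] = 'b'
All 2 characters matched => is a subsequence

1


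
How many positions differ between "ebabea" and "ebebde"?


Comparing "ebabea" and "ebebde" position by position:
  Position 0: 'e' vs 'e' => same
  Position 1: 'b' vs 'b' => same
  Position 2: 'a' vs 'e' => DIFFER
  Position 3: 'b' vs 'b' => same
  Position 4: 'e' vs 'd' => DIFFER
  Position 5: 'a' vs 'e' => DIFFER
Positions that differ: 3

3


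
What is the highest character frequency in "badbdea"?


Input: badbdea
Character counts:
  'a': 2
  'b': 2
  'd': 2
  'e': 1
Maximum frequency: 2

2


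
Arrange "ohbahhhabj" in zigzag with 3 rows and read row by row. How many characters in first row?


Zigzag "ohbahhhabj" into 3 rows:
Placing characters:
  'o' => row 0
  'h' => row 1
  'b' => row 2
  'a' => row 1
  'h' => row 0
  'h' => row 1
  'h' => row 2
  'a' => row 1
  'b' => row 0
  'j' => row 1
Rows:
  Row 0: "ohb"
  Row 1: "hahaj"
  Row 2: "bh"
First row length: 3

3


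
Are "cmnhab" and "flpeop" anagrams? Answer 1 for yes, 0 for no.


Strings: "cmnhab", "flpeop"
Sorted first:  abchmn
Sorted second: eflopp
Differ at position 0: 'a' vs 'e' => not anagrams

0


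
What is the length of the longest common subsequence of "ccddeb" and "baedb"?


LCS of "ccddeb" and "baedb"
DP table:
           b    a    e    d    b
      0    0    0    0    0    0
  c   0    0    0    0    0    0
  c   0    0    0    0    0    0
  d   0    0    0    0    1    1
  d   0    0    0    0    1    1
  e   0    0    0    1    1    1
  b   0    1    1    1    1    2
LCS length = dp[6][5] = 2

2


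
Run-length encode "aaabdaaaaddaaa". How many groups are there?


Input: aaabdaaaaddaaa
Scanning for consecutive runs:
  Group 1: 'a' x 3 (positions 0-2)
  Group 2: 'b' x 1 (positions 3-3)
  Group 3: 'd' x 1 (positions 4-4)
  Group 4: 'a' x 4 (positions 5-8)
  Group 5: 'd' x 2 (positions 9-10)
  Group 6: 'a' x 3 (positions 11-13)
Total groups: 6

6


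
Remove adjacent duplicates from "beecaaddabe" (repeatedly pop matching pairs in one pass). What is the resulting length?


Input: beecaaddabe
Stack-based adjacent duplicate removal:
  Read 'b': push. Stack: b
  Read 'e': push. Stack: be
  Read 'e': matches stack top 'e' => pop. Stack: b
  Read 'c': push. Stack: bc
  Read 'a': push. Stack: bca
  Read 'a': matches stack top 'a' => pop. Stack: bc
  Read 'd': push. Stack: bcd
  Read 'd': matches stack top 'd' => pop. Stack: bc
  Read 'a': push. Stack: bca
  Read 'b': push. Stack: bcab
  Read 'e': push. Stack: bcabe
Final stack: "bcabe" (length 5)

5


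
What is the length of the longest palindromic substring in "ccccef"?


Input: "ccccef"
Checking substrings for palindromes:
  [0:4] "cccc" (len 4) => palindrome
  [0:3] "ccc" (len 3) => palindrome
  [1:4] "ccc" (len 3) => palindrome
  [0:2] "cc" (len 2) => palindrome
  [1:3] "cc" (len 2) => palindrome
  [2:4] "cc" (len 2) => palindrome
Longest palindromic substring: "cccc" with length 4

4


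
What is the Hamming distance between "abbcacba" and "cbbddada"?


Comparing "abbcacba" and "cbbddada" position by position:
  Position 0: 'a' vs 'c' => differ
  Position 1: 'b' vs 'b' => same
  Position 2: 'b' vs 'b' => same
  Position 3: 'c' vs 'd' => differ
  Position 4: 'a' vs 'd' => differ
  Position 5: 'c' vs 'a' => differ
  Position 6: 'b' vs 'd' => differ
  Position 7: 'a' vs 'a' => same
Total differences (Hamming distance): 5

5


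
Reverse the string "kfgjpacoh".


Input: kfgjpacoh
Reading characters right to left:
  Position 8: 'h'
  Position 7: 'o'
  Position 6: 'c'
  Position 5: 'a'
  Position 4: 'p'
  Position 3: 'j'
  Position 2: 'g'
  Position 1: 'f'
  Position 0: 'k'
Reversed: hocapjgfk

hocapjgfk


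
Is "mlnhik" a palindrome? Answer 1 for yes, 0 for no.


Input: mlnhik
Reversed: kihnlm
  Compare pos 0 ('m') with pos 5 ('k'): MISMATCH
  Compare pos 1 ('l') with pos 4 ('i'): MISMATCH
  Compare pos 2 ('n') with pos 3 ('h'): MISMATCH
Result: not a palindrome

0


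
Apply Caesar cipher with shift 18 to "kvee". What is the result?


Caesar cipher: shift "kvee" by 18
  'k' (pos 10) + 18 = pos 2 = 'c'
  'v' (pos 21) + 18 = pos 13 = 'n'
  'e' (pos 4) + 18 = pos 22 = 'w'
  'e' (pos 4) + 18 = pos 22 = 'w'
Result: cnww

cnww


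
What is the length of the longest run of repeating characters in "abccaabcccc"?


Input: "abccaabcccc"
Scanning for longest run:
  Position 1 ('b'): new char, reset run to 1
  Position 2 ('c'): new char, reset run to 1
  Position 3 ('c'): continues run of 'c', length=2
  Position 4 ('a'): new char, reset run to 1
  Position 5 ('a'): continues run of 'a', length=2
  Position 6 ('b'): new char, reset run to 1
  Position 7 ('c'): new char, reset run to 1
  Position 8 ('c'): continues run of 'c', length=2
  Position 9 ('c'): continues run of 'c', length=3
  Position 10 ('c'): continues run of 'c', length=4
Longest run: 'c' with length 4

4


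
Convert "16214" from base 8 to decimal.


Input: "16214" in base 8
Positional expansion:
  Digit '1' (value 1) x 8^4 = 4096
  Digit '6' (value 6) x 8^3 = 3072
  Digit '2' (value 2) x 8^2 = 128
  Digit '1' (value 1) x 8^1 = 8
  Digit '4' (value 4) x 8^0 = 4
Sum = 7308

7308


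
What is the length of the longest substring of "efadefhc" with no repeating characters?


Input: "efadefhc"
Sliding window (track last position of each char):
  Position 0 ('e'): window [0,0] length 1 -- new best
  Position 1 ('f'): window [0,1] length 2 -- new best
  Position 2 ('a'): window [0,2] length 3 -- new best
  Position 3 ('d'): window [0,3] length 4 -- new best
  Position 4 ('e'): repeat (last at 0), move window start to 1
  Position 4 ('e'): window [1,4] length 4
  Position 5 ('f'): repeat (last at 1), move window start to 2
  Position 5 ('f'): window [2,5] length 4
  Position 6 ('h'): window [2,6] length 5 -- new best
  Position 7 ('c'): window [2,7] length 6 -- new best
Longest substring with no repeats: "adefhc" with length 6

6


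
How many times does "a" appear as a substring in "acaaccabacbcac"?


Searching for "a" in "acaaccabacbcac"
Scanning each position:
  Position 0: "a" => MATCH
  Position 1: "c" => no
  Position 2: "a" => MATCH
  Position 3: "a" => MATCH
  Position 4: "c" => no
  Position 5: "c" => no
  Position 6: "a" => MATCH
  Position 7: "b" => no
  Position 8: "a" => MATCH
  Position 9: "c" => no
  Position 10: "b" => no
  Position 11: "c" => no
  Position 12: "a" => MATCH
  Position 13: "c" => no
Total occurrences: 6

6


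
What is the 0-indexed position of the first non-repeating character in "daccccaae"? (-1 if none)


Input: daccccaae
Character frequencies:
  'a': 3
  'c': 4
  'd': 1
  'e': 1
Scanning left to right for freq == 1:
  Position 0 ('d'): unique! => answer = 0

0


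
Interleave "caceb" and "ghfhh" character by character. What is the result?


Interleaving "caceb" and "ghfhh":
  Position 0: 'c' from first, 'g' from second => "cg"
  Position 1: 'a' from first, 'h' from second => "ah"
  Position 2: 'c' from first, 'f' from second => "cf"
  Position 3: 'e' from first, 'h' from second => "eh"
  Position 4: 'b' from first, 'h' from second => "bh"
Result: cgahcfehbh

cgahcfehbh


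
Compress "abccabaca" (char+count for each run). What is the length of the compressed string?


Input: abccabaca
Runs:
  'a' x 1 => "a1"
  'b' x 1 => "b1"
  'c' x 2 => "c2"
  'a' x 1 => "a1"
  'b' x 1 => "b1"
  'a' x 1 => "a1"
  'c' x 1 => "c1"
  'a' x 1 => "a1"
Compressed: "a1b1c2a1b1a1c1a1"
Compressed length: 16

16


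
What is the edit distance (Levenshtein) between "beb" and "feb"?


Computing edit distance: "beb" -> "feb"
DP table:
           f    e    b
      0    1    2    3
  b   1    1    2    2
  e   2    2    1    2
  b   3    3    2    1
Edit distance = dp[3][3] = 1

1


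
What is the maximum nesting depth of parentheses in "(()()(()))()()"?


Input: "(()()(()))()()"
Tracking depth:
  Position 0 '(': depth becomes 1
  Position 1 '(': depth becomes 2
  Position 2 ')': depth becomes 1
  Position 3 '(': depth becomes 2
  Position 4 ')': depth becomes 1
  Position 5 '(': depth becomes 2
  Position 6 '(': depth becomes 3
  Position 7 ')': depth becomes 2
  Position 8 ')': depth becomes 1
  Position 9 ')': depth becomes 0
  Position 10 '(': depth becomes 1
  Position 11 ')': depth becomes 0
  Position 12 '(': depth becomes 1
  Position 13 ')': depth becomes 0
Maximum depth reached: 3

3


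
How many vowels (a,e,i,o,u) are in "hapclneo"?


Input: hapclneo
Checking each character:
  'h' at position 0: consonant
  'a' at position 1: vowel (running total: 1)
  'p' at position 2: consonant
  'c' at position 3: consonant
  'l' at position 4: consonant
  'n' at position 5: consonant
  'e' at position 6: vowel (running total: 2)
  'o' at position 7: vowel (running total: 3)
Total vowels: 3

3


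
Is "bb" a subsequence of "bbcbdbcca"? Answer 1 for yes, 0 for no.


Check if "bb" is a subsequence of "bbcbdbcca"
Greedy scan:
  Position 0 ('b'): matches sub[0] = 'b'
  Position 1 ('b'): matches sub[1] = 'b'
  Position 2 ('c'): no match needed
  Position 3 ('b'): no match needed
  Position 4 ('d'): no match needed
  Position 5 ('b'): no match needed
  Position 6 ('c'): no match needed
  Position 7 ('c'): no match needed
  Position 8 ('a'): no match needed
All 2 characters matched => is a subsequence

1


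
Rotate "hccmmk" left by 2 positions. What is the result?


Input: "hccmmk", rotate left by 2
First 2 characters: "hc"
Remaining characters: "cmmk"
Concatenate remaining + first: "cmmk" + "hc" = "cmmkhc"

cmmkhc


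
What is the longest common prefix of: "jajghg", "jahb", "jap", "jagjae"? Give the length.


Words: jajghg, jahb, jap, jagjae
  Position 0: all 'j' => match
  Position 1: all 'a' => match
  Position 2: ('j', 'h', 'p', 'g') => mismatch, stop
LCP = "ja" (length 2)

2


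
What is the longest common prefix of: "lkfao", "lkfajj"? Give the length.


Words: lkfao, lkfajj
  Position 0: all 'l' => match
  Position 1: all 'k' => match
  Position 2: all 'f' => match
  Position 3: all 'a' => match
  Position 4: ('o', 'j') => mismatch, stop
LCP = "lkfa" (length 4)

4


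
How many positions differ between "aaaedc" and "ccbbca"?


Comparing "aaaedc" and "ccbbca" position by position:
  Position 0: 'a' vs 'c' => DIFFER
  Position 1: 'a' vs 'c' => DIFFER
  Position 2: 'a' vs 'b' => DIFFER
  Position 3: 'e' vs 'b' => DIFFER
  Position 4: 'd' vs 'c' => DIFFER
  Position 5: 'c' vs 'a' => DIFFER
Positions that differ: 6

6


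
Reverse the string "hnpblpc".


Input: hnpblpc
Reading characters right to left:
  Position 6: 'c'
  Position 5: 'p'
  Position 4: 'l'
  Position 3: 'b'
  Position 2: 'p'
  Position 1: 'n'
  Position 0: 'h'
Reversed: cplbpnh

cplbpnh


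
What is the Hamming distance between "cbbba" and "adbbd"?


Comparing "cbbba" and "adbbd" position by position:
  Position 0: 'c' vs 'a' => differ
  Position 1: 'b' vs 'd' => differ
  Position 2: 'b' vs 'b' => same
  Position 3: 'b' vs 'b' => same
  Position 4: 'a' vs 'd' => differ
Total differences (Hamming distance): 3

3


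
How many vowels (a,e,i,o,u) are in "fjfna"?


Input: fjfna
Checking each character:
  'f' at position 0: consonant
  'j' at position 1: consonant
  'f' at position 2: consonant
  'n' at position 3: consonant
  'a' at position 4: vowel (running total: 1)
Total vowels: 1

1


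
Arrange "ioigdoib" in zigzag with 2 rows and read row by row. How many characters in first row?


Zigzag "ioigdoib" into 2 rows:
Placing characters:
  'i' => row 0
  'o' => row 1
  'i' => row 0
  'g' => row 1
  'd' => row 0
  'o' => row 1
  'i' => row 0
  'b' => row 1
Rows:
  Row 0: "iidi"
  Row 1: "ogob"
First row length: 4

4


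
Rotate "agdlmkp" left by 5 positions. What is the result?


Input: "agdlmkp", rotate left by 5
First 5 characters: "agdlm"
Remaining characters: "kp"
Concatenate remaining + first: "kp" + "agdlm" = "kpagdlm"

kpagdlm


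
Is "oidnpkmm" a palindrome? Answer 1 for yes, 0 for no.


Input: oidnpkmm
Reversed: mmkpndio
  Compare pos 0 ('o') with pos 7 ('m'): MISMATCH
  Compare pos 1 ('i') with pos 6 ('m'): MISMATCH
  Compare pos 2 ('d') with pos 5 ('k'): MISMATCH
  Compare pos 3 ('n') with pos 4 ('p'): MISMATCH
Result: not a palindrome

0


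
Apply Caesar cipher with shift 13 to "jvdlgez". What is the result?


Caesar cipher: shift "jvdlgez" by 13
  'j' (pos 9) + 13 = pos 22 = 'w'
  'v' (pos 21) + 13 = pos 8 = 'i'
  'd' (pos 3) + 13 = pos 16 = 'q'
  'l' (pos 11) + 13 = pos 24 = 'y'
  'g' (pos 6) + 13 = pos 19 = 't'
  'e' (pos 4) + 13 = pos 17 = 'r'
  'z' (pos 25) + 13 = pos 12 = 'm'
Result: wiqytrm

wiqytrm


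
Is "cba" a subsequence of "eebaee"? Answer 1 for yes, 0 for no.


Check if "cba" is a subsequence of "eebaee"
Greedy scan:
  Position 0 ('e'): no match needed
  Position 1 ('e'): no match needed
  Position 2 ('b'): no match needed
  Position 3 ('a'): no match needed
  Position 4 ('e'): no match needed
  Position 5 ('e'): no match needed
Only matched 0/3 characters => not a subsequence

0


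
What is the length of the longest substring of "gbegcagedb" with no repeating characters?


Input: "gbegcagedb"
Sliding window (track last position of each char):
  Position 0 ('g'): window [0,0] length 1 -- new best
  Position 1 ('b'): window [0,1] length 2 -- new best
  Position 2 ('e'): window [0,2] length 3 -- new best
  Position 3 ('g'): repeat (last at 0), move window start to 1
  Position 3 ('g'): window [1,3] length 3
  Position 4 ('c'): window [1,4] length 4 -- new best
  Position 5 ('a'): window [1,5] length 5 -- new best
  Position 6 ('g'): repeat (last at 3), move window start to 4
  Position 6 ('g'): window [4,6] length 3
  Position 7 ('e'): window [4,7] length 4
  Position 8 ('d'): window [4,8] length 5
  Position 9 ('b'): window [4,9] length 6 -- new best
Longest substring with no repeats: "cagedb" with length 6

6


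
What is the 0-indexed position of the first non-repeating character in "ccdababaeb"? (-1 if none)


Input: ccdababaeb
Character frequencies:
  'a': 3
  'b': 3
  'c': 2
  'd': 1
  'e': 1
Scanning left to right for freq == 1:
  Position 0 ('c'): freq=2, skip
  Position 1 ('c'): freq=2, skip
  Position 2 ('d'): unique! => answer = 2

2


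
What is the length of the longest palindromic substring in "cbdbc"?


Input: "cbdbc"
Checking substrings for palindromes:
  [0:5] "cbdbc" (len 5) => palindrome
  [1:4] "bdb" (len 3) => palindrome
Longest palindromic substring: "cbdbc" with length 5

5


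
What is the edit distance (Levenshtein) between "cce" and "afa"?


Computing edit distance: "cce" -> "afa"
DP table:
           a    f    a
      0    1    2    3
  c   1    1    2    3
  c   2    2    2    3
  e   3    3    3    3
Edit distance = dp[3][3] = 3

3


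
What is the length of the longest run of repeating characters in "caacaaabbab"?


Input: "caacaaabbab"
Scanning for longest run:
  Position 1 ('a'): new char, reset run to 1
  Position 2 ('a'): continues run of 'a', length=2
  Position 3 ('c'): new char, reset run to 1
  Position 4 ('a'): new char, reset run to 1
  Position 5 ('a'): continues run of 'a', length=2
  Position 6 ('a'): continues run of 'a', length=3
  Position 7 ('b'): new char, reset run to 1
  Position 8 ('b'): continues run of 'b', length=2
  Position 9 ('a'): new char, reset run to 1
  Position 10 ('b'): new char, reset run to 1
Longest run: 'a' with length 3

3


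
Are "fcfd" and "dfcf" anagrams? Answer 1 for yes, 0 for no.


Strings: "fcfd", "dfcf"
Sorted first:  cdff
Sorted second: cdff
Sorted forms match => anagrams

1


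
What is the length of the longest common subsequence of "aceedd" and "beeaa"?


LCS of "aceedd" and "beeaa"
DP table:
           b    e    e    a    a
      0    0    0    0    0    0
  a   0    0    0    0    1    1
  c   0    0    0    0    1    1
  e   0    0    1    1    1    1
  e   0    0    1    2    2    2
  d   0    0    1    2    2    2
  d   0    0    1    2    2    2
LCS length = dp[6][5] = 2

2


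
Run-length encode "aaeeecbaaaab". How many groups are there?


Input: aaeeecbaaaab
Scanning for consecutive runs:
  Group 1: 'a' x 2 (positions 0-1)
  Group 2: 'e' x 3 (positions 2-4)
  Group 3: 'c' x 1 (positions 5-5)
  Group 4: 'b' x 1 (positions 6-6)
  Group 5: 'a' x 4 (positions 7-10)
  Group 6: 'b' x 1 (positions 11-11)
Total groups: 6

6


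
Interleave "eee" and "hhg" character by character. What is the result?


Interleaving "eee" and "hhg":
  Position 0: 'e' from first, 'h' from second => "eh"
  Position 1: 'e' from first, 'h' from second => "eh"
  Position 2: 'e' from first, 'g' from second => "eg"
Result: eheheg

eheheg


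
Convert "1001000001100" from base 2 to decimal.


Input: "1001000001100" in base 2
Positional expansion:
  Digit '1' (value 1) x 2^12 = 4096
  Digit '0' (value 0) x 2^11 = 0
  Digit '0' (value 0) x 2^10 = 0
  Digit '1' (value 1) x 2^9 = 512
  Digit '0' (value 0) x 2^8 = 0
  Digit '0' (value 0) x 2^7 = 0
  Digit '0' (value 0) x 2^6 = 0
  Digit '0' (value 0) x 2^5 = 0
  Digit '0' (value 0) x 2^4 = 0
  Digit '1' (value 1) x 2^3 = 8
  Digit '1' (value 1) x 2^2 = 4
  Digit '0' (value 0) x 2^1 = 0
  Digit '0' (value 0) x 2^0 = 0
Sum = 4620

4620


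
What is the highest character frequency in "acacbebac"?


Input: acacbebac
Character counts:
  'a': 3
  'b': 2
  'c': 3
  'e': 1
Maximum frequency: 3

3


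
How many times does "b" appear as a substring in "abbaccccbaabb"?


Searching for "b" in "abbaccccbaabb"
Scanning each position:
  Position 0: "a" => no
  Position 1: "b" => MATCH
  Position 2: "b" => MATCH
  Position 3: "a" => no
  Position 4: "c" => no
  Position 5: "c" => no
  Position 6: "c" => no
  Position 7: "c" => no
  Position 8: "b" => MATCH
  Position 9: "a" => no
  Position 10: "a" => no
  Position 11: "b" => MATCH
  Position 12: "b" => MATCH
Total occurrences: 5

5


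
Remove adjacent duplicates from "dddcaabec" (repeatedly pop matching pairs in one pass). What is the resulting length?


Input: dddcaabec
Stack-based adjacent duplicate removal:
  Read 'd': push. Stack: d
  Read 'd': matches stack top 'd' => pop. Stack: (empty)
  Read 'd': push. Stack: d
  Read 'c': push. Stack: dc
  Read 'a': push. Stack: dca
  Read 'a': matches stack top 'a' => pop. Stack: dc
  Read 'b': push. Stack: dcb
  Read 'e': push. Stack: dcbe
  Read 'c': push. Stack: dcbec
Final stack: "dcbec" (length 5)

5
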